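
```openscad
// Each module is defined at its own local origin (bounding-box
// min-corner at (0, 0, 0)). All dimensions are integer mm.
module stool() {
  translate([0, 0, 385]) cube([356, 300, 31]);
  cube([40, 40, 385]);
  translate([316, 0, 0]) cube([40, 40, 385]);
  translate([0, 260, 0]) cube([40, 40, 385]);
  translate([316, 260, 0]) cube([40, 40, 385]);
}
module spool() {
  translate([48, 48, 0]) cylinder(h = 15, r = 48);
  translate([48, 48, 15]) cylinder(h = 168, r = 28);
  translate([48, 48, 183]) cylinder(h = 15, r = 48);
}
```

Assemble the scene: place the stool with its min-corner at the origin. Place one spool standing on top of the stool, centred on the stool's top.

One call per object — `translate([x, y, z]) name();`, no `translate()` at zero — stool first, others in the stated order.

stool();
translate([130, 102, 416]) spool();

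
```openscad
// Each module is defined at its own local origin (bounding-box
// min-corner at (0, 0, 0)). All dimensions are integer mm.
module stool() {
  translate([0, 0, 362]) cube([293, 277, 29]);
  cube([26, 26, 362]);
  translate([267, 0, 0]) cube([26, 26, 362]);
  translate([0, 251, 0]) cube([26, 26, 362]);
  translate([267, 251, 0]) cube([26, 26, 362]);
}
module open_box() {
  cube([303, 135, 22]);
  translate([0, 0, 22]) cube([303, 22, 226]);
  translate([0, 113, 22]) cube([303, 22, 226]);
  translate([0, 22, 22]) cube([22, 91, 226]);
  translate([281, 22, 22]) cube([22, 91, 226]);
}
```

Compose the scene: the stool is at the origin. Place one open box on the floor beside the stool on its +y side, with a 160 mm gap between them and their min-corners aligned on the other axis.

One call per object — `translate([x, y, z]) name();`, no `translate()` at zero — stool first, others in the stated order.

stool();
translate([0, 437, 0]) open_box();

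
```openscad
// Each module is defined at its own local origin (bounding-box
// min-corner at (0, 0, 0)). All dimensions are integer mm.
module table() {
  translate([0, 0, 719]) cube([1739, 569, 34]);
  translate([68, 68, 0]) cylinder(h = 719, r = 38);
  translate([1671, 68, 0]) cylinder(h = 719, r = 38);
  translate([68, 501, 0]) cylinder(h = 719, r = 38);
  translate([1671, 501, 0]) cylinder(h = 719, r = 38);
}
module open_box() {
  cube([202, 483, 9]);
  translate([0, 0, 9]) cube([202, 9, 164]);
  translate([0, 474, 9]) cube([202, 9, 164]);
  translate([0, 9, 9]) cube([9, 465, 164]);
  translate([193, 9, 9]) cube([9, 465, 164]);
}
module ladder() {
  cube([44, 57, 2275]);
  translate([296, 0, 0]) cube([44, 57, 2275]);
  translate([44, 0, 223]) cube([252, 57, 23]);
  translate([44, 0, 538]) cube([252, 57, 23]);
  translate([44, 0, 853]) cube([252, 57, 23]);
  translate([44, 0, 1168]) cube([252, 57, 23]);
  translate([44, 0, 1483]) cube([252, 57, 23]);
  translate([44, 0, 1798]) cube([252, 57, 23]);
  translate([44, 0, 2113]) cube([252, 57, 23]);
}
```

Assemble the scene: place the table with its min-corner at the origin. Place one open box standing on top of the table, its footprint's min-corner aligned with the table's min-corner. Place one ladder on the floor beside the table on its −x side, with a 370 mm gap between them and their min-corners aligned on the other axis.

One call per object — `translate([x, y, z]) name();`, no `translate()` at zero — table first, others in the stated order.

table();
translate([0, 0, 753]) open_box();
translate([-710, 0, 0]) ladder();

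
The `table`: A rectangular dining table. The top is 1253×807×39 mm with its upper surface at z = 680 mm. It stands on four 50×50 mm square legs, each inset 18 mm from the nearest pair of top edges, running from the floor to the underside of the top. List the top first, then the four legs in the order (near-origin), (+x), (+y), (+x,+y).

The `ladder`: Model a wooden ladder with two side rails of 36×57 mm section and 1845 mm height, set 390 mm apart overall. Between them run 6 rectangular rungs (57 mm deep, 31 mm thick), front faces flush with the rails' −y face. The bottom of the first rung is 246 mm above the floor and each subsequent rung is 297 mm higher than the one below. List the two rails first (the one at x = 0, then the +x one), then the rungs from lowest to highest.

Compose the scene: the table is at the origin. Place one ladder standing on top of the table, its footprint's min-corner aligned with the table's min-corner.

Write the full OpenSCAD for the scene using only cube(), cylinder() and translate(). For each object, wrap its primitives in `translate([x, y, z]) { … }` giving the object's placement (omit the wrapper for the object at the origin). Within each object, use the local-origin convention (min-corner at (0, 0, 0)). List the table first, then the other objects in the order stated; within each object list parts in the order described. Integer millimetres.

translate([0, 0, 641]) cube([1253, 807, 39]);
translate([18, 18, 0]) cube([50, 50, 641]);
translate([1185, 18, 0]) cube([50, 50, 641]);
translate([18, 739, 0]) cube([50, 50, 641]);
translate([1185, 739, 0]) cube([50, 50, 641]);
translate([0, 0, 680]) {
  cube([36, 57, 1845]);
  translate([354, 0, 0]) cube([36, 57, 1845]);
  translate([36, 0, 246]) cube([318, 57, 31]);
  translate([36, 0, 543]) cube([318, 57, 31]);
  translate([36, 0, 840]) cube([318, 57, 31]);
  translate([36, 0, 1137]) cube([318, 57, 31]);
  translate([36, 0, 1434]) cube([318, 57, 31]);
  translate([36, 0, 1731]) cube([318, 57, 31]);
}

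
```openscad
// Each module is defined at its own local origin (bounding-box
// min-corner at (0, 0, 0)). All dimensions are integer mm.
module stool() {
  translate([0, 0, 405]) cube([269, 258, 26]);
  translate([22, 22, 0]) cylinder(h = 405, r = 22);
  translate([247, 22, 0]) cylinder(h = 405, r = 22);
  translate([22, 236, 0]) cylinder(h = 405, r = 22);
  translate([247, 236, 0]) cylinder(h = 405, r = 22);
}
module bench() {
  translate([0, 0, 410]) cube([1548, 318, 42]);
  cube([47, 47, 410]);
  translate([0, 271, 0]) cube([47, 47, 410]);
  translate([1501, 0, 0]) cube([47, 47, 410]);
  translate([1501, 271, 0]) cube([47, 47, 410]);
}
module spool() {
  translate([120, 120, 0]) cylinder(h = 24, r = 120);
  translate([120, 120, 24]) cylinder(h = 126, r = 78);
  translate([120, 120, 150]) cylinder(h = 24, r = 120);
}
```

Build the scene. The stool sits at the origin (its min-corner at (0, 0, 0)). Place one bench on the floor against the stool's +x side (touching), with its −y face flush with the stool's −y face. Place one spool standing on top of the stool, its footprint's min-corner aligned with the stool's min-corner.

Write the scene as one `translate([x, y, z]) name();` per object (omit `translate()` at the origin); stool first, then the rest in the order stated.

stool();
translate([269, 0, 0]) bench();
translate([0, 0, 431]) spool();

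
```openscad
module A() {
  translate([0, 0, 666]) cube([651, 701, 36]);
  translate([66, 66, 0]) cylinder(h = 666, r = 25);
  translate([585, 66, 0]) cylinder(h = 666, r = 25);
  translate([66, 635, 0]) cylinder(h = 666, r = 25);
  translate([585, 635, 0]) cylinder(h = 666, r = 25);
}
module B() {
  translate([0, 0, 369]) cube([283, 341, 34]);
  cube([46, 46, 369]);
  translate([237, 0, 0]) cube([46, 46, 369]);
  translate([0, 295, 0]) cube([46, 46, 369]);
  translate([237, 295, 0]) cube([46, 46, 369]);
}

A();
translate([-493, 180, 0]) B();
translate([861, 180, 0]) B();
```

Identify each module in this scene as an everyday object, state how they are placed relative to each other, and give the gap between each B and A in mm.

Each stool's nearest face is 210 mm from the table's bounding box.

A is a table. B is a stool. Two stools sit around the table at the −x, +x sides. The gap between each stool and the table is 210 mm.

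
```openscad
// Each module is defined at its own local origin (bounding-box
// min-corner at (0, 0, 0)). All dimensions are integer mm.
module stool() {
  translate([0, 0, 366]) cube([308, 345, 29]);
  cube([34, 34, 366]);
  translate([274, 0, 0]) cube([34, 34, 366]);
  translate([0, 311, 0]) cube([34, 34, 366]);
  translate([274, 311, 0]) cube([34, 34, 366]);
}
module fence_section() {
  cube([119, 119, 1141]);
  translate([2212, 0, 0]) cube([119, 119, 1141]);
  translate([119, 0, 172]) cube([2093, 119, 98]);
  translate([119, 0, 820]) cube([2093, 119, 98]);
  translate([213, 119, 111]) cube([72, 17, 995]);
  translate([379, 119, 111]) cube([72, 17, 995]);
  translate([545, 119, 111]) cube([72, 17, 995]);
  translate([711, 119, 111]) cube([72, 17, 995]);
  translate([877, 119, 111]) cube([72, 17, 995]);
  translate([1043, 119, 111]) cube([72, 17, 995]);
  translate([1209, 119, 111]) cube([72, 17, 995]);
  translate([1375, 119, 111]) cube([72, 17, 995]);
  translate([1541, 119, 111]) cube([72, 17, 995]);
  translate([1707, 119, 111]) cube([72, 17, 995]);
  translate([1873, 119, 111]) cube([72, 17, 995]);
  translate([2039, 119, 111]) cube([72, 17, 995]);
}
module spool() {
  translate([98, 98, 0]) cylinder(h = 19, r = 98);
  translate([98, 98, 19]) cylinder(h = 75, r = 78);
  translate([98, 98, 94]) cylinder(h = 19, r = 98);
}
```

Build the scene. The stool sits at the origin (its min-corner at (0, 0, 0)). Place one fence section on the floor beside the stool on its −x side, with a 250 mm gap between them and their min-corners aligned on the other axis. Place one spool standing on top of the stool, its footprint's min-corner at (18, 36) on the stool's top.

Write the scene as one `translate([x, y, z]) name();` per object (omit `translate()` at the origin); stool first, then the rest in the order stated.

stool();
translate([-2581, 0, 0]) fence_section();
translate([18, 36, 395]) spool();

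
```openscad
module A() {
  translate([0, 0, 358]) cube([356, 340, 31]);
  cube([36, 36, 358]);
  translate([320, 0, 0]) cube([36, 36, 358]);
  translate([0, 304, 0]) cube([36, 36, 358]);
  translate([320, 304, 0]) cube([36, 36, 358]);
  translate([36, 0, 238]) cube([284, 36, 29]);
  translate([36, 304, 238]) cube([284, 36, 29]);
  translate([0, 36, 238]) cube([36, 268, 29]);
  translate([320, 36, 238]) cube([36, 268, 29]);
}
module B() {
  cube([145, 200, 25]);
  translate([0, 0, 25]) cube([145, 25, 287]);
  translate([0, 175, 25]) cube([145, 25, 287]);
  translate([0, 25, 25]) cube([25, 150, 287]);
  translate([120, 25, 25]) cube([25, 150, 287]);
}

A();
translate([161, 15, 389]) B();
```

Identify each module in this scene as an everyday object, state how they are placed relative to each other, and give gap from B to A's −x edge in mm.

A is a stool. B is an open box. The open box is on top of the stool. The gap from the open box to the stool's −x edge is 161 mm.

The open box's min-x is at 161; the stool's min-x is 0; gap = 161 mm.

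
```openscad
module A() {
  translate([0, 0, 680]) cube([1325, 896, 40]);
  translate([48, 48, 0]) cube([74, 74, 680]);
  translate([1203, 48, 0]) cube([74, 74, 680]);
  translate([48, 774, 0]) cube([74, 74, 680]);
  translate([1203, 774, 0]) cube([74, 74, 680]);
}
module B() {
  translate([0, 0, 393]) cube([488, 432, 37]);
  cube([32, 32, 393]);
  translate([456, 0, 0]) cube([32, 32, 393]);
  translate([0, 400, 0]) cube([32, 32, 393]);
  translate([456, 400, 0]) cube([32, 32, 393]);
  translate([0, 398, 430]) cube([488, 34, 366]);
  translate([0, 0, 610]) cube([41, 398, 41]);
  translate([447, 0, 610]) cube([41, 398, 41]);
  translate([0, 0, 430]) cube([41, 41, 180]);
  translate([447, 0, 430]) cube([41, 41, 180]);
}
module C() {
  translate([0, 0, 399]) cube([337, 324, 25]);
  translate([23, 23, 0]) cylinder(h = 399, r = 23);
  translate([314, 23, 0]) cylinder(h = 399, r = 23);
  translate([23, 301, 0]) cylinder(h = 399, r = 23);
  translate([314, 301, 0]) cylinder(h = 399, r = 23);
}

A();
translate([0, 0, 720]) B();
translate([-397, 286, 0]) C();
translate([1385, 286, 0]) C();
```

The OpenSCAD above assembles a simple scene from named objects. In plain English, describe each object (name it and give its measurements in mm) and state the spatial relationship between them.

A is a table: top 1325 mm (x) × 896 mm (y), 40 mm thick, upper face at z = 720 mm, on four 74×74 mm square legs, each inset 48 mm from the nearest pair of top edges, running from z = 0 to the bottom of the top.

B is a chair: 488×432 mm seat, 37 mm thick, top at z = 430 mm, on four 32 mm square corner legs flush with the seat edges. A 34 mm thick backrest slab spans the full seat width, extending 366 mm above the seat top, its back face flush with the seat's +y edge. Two armrests of 41×41 mm section run along each side from the seat's front edge to the front of the backrest, top faces 221 mm above the seat top and outer faces flush with the seat's x-edges; a 41×41 mm post under the front of each armrest stands on the seat at the front corner.

C is a simple wooden stool: a rectangular seat 337 mm (x) by 324 mm (y), 25 mm thick, top face at z = 424 mm, on four round legs, each 46 mm in diameter. The legs rest on z = 0, each leg's axis is inset half a diameter from the nearest pair of seat edges (so the leg's bounding box is flush with the corner).

The chair is on top of the table. Two stools sit around the table at the −x, +x sides.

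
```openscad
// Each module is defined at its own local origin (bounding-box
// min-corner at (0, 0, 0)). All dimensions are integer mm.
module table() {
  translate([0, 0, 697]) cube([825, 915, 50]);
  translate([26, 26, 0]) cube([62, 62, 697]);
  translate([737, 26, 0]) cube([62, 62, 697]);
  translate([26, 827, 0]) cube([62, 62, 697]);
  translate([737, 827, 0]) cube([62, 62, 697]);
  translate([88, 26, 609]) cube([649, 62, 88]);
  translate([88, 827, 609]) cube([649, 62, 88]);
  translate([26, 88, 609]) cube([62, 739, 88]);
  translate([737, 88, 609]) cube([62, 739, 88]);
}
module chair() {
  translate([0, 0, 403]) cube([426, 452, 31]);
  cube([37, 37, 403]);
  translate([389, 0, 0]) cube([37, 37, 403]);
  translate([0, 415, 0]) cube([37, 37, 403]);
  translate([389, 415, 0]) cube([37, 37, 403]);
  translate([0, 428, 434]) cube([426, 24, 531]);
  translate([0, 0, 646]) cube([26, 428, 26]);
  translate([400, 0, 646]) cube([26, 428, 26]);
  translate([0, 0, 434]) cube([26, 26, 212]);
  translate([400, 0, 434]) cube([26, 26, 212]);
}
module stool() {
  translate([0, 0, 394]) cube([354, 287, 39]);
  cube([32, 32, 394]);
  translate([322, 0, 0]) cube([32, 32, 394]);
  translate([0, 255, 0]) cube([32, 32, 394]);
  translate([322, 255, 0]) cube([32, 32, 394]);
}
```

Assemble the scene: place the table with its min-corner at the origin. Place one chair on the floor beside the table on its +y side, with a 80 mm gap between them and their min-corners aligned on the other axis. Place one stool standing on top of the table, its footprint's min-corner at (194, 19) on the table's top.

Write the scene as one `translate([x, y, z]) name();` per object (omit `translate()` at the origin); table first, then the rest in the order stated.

table();
translate([0, 995, 0]) chair();
translate([194, 19, 747]) stool();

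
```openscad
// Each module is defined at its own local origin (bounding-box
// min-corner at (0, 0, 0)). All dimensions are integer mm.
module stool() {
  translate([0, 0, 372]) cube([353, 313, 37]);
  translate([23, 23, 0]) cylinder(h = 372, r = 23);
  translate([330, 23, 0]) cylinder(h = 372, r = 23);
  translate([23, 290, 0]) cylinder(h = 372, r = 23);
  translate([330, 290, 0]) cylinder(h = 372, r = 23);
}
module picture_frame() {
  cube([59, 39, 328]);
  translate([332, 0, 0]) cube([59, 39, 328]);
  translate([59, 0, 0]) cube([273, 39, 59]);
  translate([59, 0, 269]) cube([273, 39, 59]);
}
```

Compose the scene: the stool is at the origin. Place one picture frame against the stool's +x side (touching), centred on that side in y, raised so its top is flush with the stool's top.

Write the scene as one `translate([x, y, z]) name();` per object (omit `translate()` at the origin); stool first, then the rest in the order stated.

stool();
translate([353, 137, 81]) picture_frame();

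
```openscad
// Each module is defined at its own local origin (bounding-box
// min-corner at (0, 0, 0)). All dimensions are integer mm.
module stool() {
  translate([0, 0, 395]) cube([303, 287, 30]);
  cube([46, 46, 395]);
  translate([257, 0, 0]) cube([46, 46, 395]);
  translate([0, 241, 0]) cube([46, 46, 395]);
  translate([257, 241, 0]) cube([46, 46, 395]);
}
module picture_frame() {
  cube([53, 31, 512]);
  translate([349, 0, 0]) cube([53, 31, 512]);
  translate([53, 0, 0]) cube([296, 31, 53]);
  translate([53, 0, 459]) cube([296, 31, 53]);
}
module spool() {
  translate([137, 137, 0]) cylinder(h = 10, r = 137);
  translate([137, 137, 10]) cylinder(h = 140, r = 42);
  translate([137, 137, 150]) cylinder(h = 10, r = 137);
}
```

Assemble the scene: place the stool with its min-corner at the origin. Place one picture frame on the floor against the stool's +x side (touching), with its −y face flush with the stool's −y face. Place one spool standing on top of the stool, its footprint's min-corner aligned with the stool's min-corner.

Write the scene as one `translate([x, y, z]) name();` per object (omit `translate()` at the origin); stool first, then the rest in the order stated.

stool();
translate([303, 0, 0]) picture_frame();
translate([0, 0, 425]) spool();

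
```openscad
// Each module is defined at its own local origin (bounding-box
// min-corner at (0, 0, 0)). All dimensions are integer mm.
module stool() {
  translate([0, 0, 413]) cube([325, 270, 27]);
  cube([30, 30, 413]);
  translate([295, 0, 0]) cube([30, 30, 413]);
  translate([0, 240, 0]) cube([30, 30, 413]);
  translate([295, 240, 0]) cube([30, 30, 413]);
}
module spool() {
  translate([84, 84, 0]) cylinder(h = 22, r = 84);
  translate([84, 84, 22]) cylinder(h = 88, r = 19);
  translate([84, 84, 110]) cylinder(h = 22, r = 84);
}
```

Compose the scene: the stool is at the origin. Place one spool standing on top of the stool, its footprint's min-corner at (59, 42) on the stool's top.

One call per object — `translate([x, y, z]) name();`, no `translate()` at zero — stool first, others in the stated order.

stool();
translate([59, 42, 440]) spool();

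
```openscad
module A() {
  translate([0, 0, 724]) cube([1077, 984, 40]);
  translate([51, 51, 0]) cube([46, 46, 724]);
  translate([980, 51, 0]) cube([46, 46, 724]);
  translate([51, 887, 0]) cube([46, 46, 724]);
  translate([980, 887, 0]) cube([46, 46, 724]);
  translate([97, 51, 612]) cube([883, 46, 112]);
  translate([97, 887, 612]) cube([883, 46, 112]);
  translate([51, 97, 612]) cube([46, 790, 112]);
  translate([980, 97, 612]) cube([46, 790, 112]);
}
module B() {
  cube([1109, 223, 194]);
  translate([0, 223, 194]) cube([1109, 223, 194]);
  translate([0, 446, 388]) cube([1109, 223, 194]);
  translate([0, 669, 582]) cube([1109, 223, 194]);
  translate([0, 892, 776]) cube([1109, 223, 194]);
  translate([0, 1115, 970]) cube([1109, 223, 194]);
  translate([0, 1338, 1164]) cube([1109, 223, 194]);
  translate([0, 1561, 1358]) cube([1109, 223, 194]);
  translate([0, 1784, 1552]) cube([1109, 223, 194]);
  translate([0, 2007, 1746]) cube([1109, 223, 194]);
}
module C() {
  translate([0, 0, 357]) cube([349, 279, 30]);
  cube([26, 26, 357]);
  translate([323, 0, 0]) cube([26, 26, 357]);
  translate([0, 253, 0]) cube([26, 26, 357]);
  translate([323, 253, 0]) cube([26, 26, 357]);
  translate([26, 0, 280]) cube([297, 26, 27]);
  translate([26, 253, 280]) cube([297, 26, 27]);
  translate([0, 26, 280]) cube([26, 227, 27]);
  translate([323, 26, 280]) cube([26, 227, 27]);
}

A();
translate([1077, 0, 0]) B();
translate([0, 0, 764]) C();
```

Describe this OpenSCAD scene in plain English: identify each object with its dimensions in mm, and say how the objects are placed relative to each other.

A is a rectangular dining table. The top is 1077×984×40 mm with its upper surface at z = 764 mm. It stands on four 46×46 mm square legs, each inset 51 mm from the nearest pair of top edges, running from the floor to the underside of the top. Four apron rails, 46 mm thick and 112 mm tall, run between adjacent legs with their top edges flush with the underside of the top and their outer faces flush with the legs' outer faces.

B is a run of 10 identical solid stair steps. Each tread is 1109×223 mm and each step block is 194 mm high. Step 1 rests on the floor; step k is offset from step 1 by (k−1)×223 mm in y and (k−1)×194 mm in z.

C is a simple wooden stool: a rectangular seat 349 mm (x) by 279 mm (y), 30 mm thick, top face at z = 387 mm, on four square legs, each 26×26 mm in cross-section. The legs rest on z = 0, each flush with a corner of the seat. Four stretchers, 26 mm wide and 27 mm tall, connect adjacent legs with their undersides at z = 280 mm, each running between the inner faces of the legs it joins and aligned with the legs' outer faces on the other axis.

The staircase is against the table's +x side, with their −y faces flush. The stool is on top of the table.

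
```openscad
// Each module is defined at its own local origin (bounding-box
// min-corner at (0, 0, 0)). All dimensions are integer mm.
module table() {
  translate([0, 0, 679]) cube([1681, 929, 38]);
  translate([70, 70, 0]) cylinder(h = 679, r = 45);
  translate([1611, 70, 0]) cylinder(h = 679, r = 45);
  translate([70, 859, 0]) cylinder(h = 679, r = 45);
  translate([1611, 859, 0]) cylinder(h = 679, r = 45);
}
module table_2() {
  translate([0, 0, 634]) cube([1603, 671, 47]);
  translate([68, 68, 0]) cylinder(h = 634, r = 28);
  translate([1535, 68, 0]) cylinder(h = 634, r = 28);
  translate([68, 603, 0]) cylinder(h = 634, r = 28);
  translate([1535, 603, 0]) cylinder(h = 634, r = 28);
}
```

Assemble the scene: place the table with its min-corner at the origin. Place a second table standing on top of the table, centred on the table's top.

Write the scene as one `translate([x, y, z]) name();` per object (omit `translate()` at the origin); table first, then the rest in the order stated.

table();
translate([39, 129, 717]) table_2();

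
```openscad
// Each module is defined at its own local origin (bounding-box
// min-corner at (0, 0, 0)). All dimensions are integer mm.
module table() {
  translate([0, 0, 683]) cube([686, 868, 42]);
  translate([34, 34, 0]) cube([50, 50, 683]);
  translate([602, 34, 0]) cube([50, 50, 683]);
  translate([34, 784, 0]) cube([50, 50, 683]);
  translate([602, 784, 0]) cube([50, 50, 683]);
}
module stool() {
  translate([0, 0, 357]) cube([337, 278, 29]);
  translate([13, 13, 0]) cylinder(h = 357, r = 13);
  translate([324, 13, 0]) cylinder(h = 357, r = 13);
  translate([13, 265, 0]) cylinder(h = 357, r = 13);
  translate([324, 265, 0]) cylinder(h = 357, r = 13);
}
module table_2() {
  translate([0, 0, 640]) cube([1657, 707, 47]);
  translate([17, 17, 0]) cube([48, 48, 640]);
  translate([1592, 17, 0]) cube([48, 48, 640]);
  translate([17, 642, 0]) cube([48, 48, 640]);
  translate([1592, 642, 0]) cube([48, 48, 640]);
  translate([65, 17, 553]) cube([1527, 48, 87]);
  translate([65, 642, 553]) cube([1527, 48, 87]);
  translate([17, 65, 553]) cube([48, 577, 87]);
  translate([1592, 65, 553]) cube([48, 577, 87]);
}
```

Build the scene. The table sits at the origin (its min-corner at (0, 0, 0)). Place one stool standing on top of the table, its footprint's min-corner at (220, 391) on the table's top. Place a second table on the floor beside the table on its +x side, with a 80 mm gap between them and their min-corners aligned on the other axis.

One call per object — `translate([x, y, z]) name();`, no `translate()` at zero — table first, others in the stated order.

table();
translate([220, 391, 725]) stool();
translate([766, 0, 0]) table_2();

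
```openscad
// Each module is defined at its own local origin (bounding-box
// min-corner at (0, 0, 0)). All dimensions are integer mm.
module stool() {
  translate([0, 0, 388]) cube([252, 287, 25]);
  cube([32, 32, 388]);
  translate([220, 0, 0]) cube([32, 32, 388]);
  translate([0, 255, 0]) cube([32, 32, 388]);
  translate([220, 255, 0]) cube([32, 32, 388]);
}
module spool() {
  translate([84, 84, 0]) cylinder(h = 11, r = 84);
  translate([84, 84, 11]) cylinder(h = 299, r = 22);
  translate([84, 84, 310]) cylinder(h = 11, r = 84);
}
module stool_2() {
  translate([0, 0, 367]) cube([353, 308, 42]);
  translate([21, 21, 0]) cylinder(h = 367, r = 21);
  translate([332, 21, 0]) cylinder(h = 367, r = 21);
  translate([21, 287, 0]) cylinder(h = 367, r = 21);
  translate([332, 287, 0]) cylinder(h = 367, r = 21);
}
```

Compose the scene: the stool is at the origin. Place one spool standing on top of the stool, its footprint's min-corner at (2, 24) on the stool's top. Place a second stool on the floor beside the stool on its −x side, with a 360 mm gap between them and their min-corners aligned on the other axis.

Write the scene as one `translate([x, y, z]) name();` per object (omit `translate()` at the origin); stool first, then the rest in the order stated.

stool();
translate([2, 24, 413]) spool();
translate([-713, 0, 0]) stool_2();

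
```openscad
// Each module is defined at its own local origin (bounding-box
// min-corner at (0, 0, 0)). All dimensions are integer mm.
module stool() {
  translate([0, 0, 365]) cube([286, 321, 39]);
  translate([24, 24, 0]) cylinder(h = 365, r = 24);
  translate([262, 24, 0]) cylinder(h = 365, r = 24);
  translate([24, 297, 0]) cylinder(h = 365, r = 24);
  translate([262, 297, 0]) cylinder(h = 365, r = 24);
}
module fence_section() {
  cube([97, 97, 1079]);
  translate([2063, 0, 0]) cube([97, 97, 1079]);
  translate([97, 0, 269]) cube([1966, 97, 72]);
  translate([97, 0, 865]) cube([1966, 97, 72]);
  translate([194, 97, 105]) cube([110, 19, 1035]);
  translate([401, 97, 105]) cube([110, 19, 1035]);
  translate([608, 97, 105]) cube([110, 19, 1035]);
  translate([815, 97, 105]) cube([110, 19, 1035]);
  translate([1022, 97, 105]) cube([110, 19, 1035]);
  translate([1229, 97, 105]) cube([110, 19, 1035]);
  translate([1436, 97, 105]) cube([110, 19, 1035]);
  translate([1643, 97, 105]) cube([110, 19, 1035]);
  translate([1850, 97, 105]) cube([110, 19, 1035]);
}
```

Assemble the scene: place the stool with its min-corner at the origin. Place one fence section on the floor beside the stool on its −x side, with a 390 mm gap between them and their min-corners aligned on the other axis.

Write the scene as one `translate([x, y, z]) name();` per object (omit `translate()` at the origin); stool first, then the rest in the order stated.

stool();
translate([-2550, 0, 0]) fence_section();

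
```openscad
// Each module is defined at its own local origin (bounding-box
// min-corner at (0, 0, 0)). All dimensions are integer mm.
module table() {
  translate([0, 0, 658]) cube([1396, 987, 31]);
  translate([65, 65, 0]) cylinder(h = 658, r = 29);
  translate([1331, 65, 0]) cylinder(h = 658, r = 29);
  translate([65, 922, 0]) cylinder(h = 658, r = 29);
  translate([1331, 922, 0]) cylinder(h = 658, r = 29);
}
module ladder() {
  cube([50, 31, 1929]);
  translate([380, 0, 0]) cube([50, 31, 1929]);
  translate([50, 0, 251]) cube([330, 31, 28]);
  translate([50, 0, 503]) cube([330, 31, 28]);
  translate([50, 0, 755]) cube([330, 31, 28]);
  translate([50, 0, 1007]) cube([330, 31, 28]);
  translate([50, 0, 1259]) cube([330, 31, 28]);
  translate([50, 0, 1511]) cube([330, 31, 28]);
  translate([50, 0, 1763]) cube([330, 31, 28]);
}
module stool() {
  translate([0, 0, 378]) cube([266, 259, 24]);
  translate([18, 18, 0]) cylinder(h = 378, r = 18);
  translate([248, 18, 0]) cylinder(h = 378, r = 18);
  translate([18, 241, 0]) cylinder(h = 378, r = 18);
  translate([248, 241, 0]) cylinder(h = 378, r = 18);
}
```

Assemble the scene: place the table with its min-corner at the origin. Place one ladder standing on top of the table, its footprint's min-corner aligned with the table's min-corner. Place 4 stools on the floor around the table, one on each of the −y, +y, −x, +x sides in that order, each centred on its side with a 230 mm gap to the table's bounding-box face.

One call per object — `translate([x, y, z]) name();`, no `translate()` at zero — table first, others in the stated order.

table();
translate([0, 0, 689]) ladder();
translate([565, -489, 0]) stool();
translate([565, 1217, 0]) stool();
translate([-496, 364, 0]) stool();
translate([1626, 364, 0]) stool();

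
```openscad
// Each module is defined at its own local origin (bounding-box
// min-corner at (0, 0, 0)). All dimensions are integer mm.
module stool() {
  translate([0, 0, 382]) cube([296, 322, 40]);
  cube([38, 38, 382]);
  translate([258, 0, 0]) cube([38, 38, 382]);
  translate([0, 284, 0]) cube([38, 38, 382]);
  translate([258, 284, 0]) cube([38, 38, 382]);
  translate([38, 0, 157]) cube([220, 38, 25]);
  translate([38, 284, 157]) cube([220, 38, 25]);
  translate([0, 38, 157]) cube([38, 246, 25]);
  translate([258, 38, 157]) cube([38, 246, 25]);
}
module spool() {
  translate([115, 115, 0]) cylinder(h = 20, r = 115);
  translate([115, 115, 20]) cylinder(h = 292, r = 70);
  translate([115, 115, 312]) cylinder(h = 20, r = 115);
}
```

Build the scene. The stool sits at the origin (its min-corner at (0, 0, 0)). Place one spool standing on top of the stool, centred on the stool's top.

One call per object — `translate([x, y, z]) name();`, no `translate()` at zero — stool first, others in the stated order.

stool();
translate([33, 46, 422]) spool();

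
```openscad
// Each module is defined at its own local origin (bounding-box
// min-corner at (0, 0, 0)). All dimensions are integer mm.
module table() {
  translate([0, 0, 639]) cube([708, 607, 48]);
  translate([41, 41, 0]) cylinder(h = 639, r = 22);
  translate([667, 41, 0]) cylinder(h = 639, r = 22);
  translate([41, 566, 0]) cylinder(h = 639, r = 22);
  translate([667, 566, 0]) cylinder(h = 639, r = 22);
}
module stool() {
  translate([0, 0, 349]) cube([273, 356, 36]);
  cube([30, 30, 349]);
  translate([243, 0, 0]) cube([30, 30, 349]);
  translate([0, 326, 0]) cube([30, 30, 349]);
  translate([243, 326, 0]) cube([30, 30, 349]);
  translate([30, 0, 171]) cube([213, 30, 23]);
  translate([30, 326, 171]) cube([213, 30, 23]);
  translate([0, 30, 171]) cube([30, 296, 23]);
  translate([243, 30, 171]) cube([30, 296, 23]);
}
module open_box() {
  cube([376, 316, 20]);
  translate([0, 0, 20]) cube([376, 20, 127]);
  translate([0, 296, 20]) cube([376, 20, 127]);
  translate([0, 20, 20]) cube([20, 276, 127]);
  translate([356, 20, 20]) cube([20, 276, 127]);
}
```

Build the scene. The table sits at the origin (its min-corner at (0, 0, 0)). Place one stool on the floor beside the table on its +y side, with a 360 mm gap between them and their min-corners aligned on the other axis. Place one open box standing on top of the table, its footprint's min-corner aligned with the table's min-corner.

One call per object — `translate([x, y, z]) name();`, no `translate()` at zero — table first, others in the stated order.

table();
translate([0, 967, 0]) stool();
translate([0, 0, 687]) open_box();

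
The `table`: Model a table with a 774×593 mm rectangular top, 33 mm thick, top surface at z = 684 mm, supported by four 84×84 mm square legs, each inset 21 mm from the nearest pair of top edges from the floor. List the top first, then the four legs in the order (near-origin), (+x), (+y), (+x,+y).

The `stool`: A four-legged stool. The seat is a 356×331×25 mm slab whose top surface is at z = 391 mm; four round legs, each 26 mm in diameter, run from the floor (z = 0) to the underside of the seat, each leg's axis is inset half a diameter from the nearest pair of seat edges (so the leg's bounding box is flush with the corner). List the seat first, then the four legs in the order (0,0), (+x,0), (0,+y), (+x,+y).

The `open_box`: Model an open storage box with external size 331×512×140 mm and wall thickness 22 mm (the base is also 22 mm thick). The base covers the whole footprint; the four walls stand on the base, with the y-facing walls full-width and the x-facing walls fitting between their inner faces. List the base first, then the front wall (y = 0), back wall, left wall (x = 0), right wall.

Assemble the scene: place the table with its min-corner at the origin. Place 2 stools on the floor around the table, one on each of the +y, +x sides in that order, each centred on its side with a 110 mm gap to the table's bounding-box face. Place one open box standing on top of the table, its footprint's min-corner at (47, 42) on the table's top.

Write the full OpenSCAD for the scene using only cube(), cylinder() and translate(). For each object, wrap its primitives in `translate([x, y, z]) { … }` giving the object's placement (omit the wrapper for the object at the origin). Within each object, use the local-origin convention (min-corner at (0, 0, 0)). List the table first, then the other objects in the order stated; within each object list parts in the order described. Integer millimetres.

translate([0, 0, 651]) cube([774, 593, 33]);
translate([21, 21, 0]) cube([84, 84, 651]);
translate([669, 21, 0]) cube([84, 84, 651]);
translate([21, 488, 0]) cube([84, 84, 651]);
translate([669, 488, 0]) cube([84, 84, 651]);
translate([209, 703, 0]) {
  translate([0, 0, 366]) cube([356, 331, 25]);
  translate([13, 13, 0]) cylinder(h = 366, r = 13);
  translate([343, 13, 0]) cylinder(h = 366, r = 13);
  translate([13, 318, 0]) cylinder(h = 366, r = 13);
  translate([343, 318, 0]) cylinder(h = 366, r = 13);
}
translate([884, 131, 0]) {
  translate([0, 0, 366]) cube([356, 331, 25]);
  translate([13, 13, 0]) cylinder(h = 366, r = 13);
  translate([343, 13, 0]) cylinder(h = 366, r = 13);
  translate([13, 318, 0]) cylinder(h = 366, r = 13);
  translate([343, 318, 0]) cylinder(h = 366, r = 13);
}
translate([47, 42, 684]) {
  cube([331, 512, 22]);
  translate([0, 0, 22]) cube([331, 22, 118]);
  translate([0, 490, 22]) cube([331, 22, 118]);
  translate([0, 22, 22]) cube([22, 468, 118]);
  translate([309, 22, 22]) cube([22, 468, 118]);
}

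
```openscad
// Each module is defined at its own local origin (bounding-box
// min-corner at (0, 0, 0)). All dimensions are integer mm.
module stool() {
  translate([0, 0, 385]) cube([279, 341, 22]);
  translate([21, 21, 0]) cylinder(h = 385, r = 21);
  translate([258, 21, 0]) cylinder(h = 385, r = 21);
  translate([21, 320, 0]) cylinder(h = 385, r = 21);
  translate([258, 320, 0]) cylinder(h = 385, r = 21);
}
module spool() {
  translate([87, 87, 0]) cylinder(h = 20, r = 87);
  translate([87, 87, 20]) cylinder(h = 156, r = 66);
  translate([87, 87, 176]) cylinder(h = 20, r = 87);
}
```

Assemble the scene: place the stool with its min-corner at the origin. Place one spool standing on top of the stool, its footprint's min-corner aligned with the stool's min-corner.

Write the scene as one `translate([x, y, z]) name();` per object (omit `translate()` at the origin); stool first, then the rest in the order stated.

stool();
translate([0, 0, 407]) spool();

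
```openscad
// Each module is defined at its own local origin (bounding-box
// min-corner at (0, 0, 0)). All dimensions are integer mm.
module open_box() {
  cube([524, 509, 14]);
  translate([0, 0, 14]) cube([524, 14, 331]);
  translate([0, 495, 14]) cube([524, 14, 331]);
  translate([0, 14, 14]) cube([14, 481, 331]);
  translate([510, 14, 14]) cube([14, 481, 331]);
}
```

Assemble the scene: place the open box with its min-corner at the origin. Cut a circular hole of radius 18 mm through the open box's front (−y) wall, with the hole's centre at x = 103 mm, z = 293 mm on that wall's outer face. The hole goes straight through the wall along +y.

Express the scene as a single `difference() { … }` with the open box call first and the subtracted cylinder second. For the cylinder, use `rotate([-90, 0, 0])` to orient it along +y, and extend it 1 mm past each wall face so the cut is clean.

difference() {
  open_box();
  translate([103, -1, 293]) rotate([-90, 0, 0]) cylinder(h = 16, r = 18);
}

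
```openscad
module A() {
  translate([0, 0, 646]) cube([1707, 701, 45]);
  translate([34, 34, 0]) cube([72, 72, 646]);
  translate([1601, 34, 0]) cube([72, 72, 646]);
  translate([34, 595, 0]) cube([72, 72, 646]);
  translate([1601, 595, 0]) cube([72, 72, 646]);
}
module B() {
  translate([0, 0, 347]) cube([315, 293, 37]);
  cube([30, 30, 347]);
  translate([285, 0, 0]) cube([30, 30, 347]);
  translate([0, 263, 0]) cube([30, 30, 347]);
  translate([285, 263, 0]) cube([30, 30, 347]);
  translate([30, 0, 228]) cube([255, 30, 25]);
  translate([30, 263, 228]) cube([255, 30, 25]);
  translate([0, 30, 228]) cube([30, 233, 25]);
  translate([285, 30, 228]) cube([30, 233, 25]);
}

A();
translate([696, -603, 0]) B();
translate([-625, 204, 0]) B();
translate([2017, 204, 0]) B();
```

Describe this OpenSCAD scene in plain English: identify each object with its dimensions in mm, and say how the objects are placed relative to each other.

A is a table with a 1707×701 mm rectangular top, 45 mm thick, top surface at z = 691 mm, supported by four 72×72 mm square legs, each inset 34 mm from the nearest pair of top edges, running from the floor.

B is a four-legged stool. The seat is 315×293 mm, 37 mm thick, top at z = 384 mm. It stands on four square legs, each 30×30 mm in cross-section, from z = 0 to the seat underside, each flush with a corner of the seat. Four stretchers, 30 mm wide and 25 mm tall, connect adjacent legs with their undersides at z = 228 mm, each running between the inner faces of the legs it joins and aligned with the legs' outer faces on the other axis.

Three stools sit around the table at the −y, −x, +x sides.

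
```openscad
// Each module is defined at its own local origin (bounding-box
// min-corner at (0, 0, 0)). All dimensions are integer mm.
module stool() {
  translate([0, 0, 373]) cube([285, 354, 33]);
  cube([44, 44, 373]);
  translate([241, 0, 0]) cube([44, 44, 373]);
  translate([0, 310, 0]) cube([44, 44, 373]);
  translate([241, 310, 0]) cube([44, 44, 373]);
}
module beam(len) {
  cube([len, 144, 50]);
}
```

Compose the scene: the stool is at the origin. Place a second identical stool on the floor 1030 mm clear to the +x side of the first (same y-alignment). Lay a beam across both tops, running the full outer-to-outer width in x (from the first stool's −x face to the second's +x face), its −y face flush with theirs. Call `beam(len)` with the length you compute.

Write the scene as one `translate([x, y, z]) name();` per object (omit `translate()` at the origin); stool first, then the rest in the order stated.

stool();
translate([1315, 0, 0]) stool();
translate([0, 0, 406]) beam(1600);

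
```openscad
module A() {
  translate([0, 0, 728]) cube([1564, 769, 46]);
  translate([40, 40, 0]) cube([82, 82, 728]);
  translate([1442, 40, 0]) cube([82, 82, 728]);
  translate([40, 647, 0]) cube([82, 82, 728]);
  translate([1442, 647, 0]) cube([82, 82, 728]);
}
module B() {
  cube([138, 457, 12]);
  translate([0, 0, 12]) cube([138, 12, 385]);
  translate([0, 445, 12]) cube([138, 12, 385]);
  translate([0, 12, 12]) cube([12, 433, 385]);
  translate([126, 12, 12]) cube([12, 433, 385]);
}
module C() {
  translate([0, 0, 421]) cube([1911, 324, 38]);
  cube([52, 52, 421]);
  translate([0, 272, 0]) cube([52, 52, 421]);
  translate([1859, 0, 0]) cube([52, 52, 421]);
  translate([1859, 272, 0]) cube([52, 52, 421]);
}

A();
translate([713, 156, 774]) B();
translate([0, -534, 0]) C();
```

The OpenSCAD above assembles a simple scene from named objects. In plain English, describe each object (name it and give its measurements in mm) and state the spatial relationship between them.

A is a rectangular dining table. The top is 1564×769×46 mm with its upper surface at z = 774 mm. It stands on four 82×82 mm square legs, each inset 40 mm from the nearest pair of top edges, running from the floor to the underside of the top.

B is an open storage box with external size 138×457×397 mm and wall thickness 12 mm (the base is also 12 mm thick). The base covers the whole footprint; the four walls stand on the base, with the y-facing walls full-width and the x-facing walls fitting between their inner faces.

C is a long wooden bench with a 1911 mm (x) × 324 mm (y) seat, 38 mm thick, its top surface 459 mm above the floor. Four 52 mm square legs at the seat corners, flush with the edges, run from z = 0 to the seat underside.

The open box is on top of the table, centred. The bench is on the floor beside the table on its −y side.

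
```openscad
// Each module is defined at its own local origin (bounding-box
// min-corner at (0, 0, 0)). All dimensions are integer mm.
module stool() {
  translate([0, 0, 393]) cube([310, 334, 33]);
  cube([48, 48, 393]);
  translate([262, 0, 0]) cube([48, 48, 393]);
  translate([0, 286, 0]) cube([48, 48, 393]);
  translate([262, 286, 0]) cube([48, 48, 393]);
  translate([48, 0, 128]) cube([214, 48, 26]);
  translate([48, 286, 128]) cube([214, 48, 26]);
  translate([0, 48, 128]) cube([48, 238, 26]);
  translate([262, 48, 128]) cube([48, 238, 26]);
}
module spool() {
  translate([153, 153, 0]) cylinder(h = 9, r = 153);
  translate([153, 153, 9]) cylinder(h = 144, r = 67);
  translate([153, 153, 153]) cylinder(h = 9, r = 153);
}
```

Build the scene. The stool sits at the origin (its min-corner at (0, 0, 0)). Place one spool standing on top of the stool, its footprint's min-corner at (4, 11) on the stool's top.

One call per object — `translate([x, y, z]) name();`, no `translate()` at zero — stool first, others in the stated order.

stool();
translate([4, 11, 426]) spool();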